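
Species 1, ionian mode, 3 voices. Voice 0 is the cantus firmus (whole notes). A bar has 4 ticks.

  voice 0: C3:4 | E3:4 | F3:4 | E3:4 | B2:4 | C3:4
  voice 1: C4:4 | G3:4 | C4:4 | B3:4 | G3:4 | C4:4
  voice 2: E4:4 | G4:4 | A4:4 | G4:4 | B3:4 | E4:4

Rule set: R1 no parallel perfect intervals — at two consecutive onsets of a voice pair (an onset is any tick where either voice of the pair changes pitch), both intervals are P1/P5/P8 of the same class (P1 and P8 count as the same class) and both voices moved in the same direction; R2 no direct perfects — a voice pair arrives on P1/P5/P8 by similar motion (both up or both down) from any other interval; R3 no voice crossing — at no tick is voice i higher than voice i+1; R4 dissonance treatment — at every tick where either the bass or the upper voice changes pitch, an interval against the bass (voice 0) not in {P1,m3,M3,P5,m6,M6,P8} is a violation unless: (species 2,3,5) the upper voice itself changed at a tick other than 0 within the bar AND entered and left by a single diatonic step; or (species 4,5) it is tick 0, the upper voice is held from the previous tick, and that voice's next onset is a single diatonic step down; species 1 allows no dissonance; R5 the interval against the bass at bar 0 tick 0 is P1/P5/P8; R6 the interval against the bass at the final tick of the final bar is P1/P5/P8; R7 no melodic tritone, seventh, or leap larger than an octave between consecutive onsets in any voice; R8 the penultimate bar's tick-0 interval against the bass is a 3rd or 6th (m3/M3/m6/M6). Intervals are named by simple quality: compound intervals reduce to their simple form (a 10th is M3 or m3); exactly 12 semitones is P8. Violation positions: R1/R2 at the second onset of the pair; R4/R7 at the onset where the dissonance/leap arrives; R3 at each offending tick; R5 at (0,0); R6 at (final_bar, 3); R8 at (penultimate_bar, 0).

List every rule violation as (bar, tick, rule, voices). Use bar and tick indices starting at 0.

bar 0: v0=C3 v1=C4 v2=E4 downbeat M3
bar 1: v0=E3 v1=G3 v2=G4 downbeat m3
bar 2: v0=F3 v1=C4 v2=A4 downbeat M3
bar 3: v0=E3 v1=B3 v2=G4 downbeat m3
bar 4: v0=B2 v1=G3 v2=B3 downbeat P8
bar 5: v0=C3 v1=C4 v2=E4 downbeat M3
  -> R5 @ bar 0 tick 0 v(0, 2): opens on M3
  -> R2 @ bar 2 tick 0 v(0, 1): E3/G3 m3 -> F3/C4 P5 similar
  -> R1 @ bar 3 tick 0 v(0, 1): F3/C4 P5 -> E3/B3 P5 similar
  -> R2 @ bar 4 tick 0 v(0, 2): E3/G4 m3 -> B2/B3 P8 similar
  -> R8 @ bar 4 tick 0 v(0, 2): penult P8 not 3rd/6th
  -> R2 @ bar 5 tick 0 v(0, 1): B2/G3 m6 -> C3/C4 P8 similar
  -> R6 @ bar 5 tick 3 v(0, 2): closes on M3

(0, 0, R5, (0, 2))
(2, 0, R2, (0, 1))
(3, 0, R1, (0, 1))
(4, 0, R2, (0, 2))
(4, 0, R8, (0, 2))
(5, 0, R2, (0, 1))
(5, 3, R6, (0, 2))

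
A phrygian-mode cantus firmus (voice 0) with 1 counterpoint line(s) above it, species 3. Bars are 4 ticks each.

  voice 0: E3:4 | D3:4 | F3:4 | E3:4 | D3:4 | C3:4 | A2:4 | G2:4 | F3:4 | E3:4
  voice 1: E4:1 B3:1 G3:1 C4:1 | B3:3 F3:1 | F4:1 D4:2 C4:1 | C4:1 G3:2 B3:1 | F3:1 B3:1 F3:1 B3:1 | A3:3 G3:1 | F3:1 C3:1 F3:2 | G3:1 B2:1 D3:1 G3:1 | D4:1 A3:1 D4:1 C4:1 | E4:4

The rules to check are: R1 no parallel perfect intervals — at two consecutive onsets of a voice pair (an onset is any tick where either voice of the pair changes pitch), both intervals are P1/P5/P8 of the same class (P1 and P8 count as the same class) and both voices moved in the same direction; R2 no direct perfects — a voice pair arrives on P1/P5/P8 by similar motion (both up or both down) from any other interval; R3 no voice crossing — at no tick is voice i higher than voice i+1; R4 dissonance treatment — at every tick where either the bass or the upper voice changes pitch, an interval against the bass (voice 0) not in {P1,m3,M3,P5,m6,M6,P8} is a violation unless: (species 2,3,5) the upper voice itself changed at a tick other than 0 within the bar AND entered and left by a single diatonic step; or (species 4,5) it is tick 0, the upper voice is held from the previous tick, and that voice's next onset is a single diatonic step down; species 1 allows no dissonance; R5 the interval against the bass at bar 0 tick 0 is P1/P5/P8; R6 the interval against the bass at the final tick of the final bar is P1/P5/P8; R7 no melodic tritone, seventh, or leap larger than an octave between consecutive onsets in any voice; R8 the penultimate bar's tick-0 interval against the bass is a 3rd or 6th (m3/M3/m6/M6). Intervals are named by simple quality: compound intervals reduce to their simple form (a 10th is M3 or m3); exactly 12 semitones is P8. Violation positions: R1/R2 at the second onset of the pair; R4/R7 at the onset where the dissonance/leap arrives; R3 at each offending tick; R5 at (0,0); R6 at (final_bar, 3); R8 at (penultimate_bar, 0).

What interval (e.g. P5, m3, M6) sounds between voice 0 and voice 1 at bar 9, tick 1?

P8

voice 0=E3 voice 1=E4 -> P8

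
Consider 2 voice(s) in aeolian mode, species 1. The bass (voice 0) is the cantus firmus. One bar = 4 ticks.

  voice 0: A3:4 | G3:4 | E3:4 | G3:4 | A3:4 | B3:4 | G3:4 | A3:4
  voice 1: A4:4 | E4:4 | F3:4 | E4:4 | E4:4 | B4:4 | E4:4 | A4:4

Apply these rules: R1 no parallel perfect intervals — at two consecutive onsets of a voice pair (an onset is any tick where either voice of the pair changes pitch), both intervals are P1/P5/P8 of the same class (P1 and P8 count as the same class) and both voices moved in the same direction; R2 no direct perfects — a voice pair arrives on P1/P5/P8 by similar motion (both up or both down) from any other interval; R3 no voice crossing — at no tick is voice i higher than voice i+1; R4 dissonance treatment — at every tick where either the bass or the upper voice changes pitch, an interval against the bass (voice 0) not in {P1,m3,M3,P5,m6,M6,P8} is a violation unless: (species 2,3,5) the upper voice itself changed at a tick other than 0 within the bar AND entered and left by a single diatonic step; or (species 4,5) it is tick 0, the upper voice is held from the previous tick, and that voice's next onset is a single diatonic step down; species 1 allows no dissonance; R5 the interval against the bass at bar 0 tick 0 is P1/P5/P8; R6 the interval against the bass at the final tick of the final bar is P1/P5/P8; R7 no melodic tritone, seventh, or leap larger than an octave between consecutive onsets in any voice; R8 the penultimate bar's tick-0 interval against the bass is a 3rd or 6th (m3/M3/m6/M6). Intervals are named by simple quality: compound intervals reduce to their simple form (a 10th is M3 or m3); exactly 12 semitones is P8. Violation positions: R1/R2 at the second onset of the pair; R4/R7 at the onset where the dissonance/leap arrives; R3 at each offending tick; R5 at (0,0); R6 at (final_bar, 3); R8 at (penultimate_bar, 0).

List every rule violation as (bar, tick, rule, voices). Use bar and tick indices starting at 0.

bar 0: v0=A3 v1=A4 downbeat P8
bar 1: v0=G3 v1=E4 downbeat M6
bar 2: v0=E3 v1=F3 downbeat m2
bar 3: v0=G3 v1=E4 downbeat M6
bar 4: v0=A3 v1=E4 downbeat P5
bar 5: v0=B3 v1=B4 downbeat P8
bar 6: v0=G3 v1=E4 downbeat M6
bar 7: v0=A3 v1=A4 downbeat P8
  -> R4 @ bar 2 tick 0 v(0, 1): E3/F3 m2 untreated
  -> R7 @ bar 2 tick 0 v(1,): E4->F3 leap 11st
  -> R7 @ bar 3 tick 0 v(1,): F3->E4 leap 11st
  -> R2 @ bar 5 tick 0 v(0, 1): A3/E4 P5 -> B3/B4 P8 similar
  -> R2 @ bar 7 tick 0 v(0, 1): G3/E4 M6 -> A3/A4 P8 similar

(2, 0, R4, (0, 1))
(2, 0, R7, (1,))
(3, 0, R7, (1,))
(5, 0, R2, (0, 1))
(7, 0, R2, (0, 1))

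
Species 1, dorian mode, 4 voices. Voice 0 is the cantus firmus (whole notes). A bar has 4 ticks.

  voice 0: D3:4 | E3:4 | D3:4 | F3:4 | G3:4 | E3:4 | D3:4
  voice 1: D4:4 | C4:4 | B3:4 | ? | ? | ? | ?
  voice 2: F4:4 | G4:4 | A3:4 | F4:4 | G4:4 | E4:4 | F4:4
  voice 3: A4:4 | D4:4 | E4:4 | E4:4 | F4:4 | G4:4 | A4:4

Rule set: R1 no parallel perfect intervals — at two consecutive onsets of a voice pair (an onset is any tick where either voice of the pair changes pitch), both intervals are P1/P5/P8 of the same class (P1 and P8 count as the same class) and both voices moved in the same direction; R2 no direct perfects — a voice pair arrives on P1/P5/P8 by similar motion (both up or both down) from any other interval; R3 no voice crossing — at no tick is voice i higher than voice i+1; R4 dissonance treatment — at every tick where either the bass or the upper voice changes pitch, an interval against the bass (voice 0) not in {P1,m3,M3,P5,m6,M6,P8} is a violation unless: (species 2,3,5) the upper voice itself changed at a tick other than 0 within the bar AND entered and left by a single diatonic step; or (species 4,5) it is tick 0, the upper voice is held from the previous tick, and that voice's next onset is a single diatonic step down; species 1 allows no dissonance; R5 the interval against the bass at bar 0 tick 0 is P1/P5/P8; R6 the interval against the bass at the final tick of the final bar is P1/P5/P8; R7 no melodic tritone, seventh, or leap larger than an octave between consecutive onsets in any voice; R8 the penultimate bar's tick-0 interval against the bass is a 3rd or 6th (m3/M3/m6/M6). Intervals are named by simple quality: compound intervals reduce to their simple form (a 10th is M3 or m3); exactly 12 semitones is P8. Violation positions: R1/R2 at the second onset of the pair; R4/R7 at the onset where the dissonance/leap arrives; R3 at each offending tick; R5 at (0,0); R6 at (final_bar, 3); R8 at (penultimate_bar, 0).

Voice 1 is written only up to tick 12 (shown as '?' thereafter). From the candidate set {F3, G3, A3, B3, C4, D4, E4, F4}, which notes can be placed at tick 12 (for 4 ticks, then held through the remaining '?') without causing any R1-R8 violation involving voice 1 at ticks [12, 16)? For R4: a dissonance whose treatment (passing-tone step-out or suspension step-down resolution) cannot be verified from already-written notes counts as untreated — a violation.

{A3, D4}

F3: violates R7
G3: violates R4
A3: legal
B3: violates R4
C4: violates R2
D4: legal
E4: violates R4
F4: violates R2,R7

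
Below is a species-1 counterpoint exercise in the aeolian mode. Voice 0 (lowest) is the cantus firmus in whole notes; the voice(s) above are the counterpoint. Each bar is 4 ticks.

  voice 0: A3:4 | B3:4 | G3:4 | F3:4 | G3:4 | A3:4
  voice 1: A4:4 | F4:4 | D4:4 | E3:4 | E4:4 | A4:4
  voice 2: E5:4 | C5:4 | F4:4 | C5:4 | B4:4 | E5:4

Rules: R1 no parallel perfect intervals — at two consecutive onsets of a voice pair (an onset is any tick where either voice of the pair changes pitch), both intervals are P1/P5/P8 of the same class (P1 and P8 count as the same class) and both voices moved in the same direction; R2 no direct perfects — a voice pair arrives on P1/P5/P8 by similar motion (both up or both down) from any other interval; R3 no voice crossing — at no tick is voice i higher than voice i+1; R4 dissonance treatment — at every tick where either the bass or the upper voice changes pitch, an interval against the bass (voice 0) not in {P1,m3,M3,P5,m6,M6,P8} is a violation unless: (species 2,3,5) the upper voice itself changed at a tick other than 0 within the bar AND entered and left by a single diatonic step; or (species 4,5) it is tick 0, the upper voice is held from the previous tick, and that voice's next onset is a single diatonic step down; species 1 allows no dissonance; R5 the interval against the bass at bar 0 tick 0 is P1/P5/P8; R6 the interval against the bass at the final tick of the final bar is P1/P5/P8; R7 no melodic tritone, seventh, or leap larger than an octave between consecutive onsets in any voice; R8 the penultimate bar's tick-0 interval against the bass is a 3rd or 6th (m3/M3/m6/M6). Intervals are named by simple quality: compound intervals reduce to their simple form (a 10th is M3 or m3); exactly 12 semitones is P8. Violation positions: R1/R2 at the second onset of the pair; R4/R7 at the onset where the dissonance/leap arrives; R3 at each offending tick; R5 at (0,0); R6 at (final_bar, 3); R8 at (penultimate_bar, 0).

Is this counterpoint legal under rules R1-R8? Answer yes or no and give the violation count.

No (14 violations)

bar 0: v0=A3 v1=A4 v2=E5 (P5)
bar 1: v0=B3 v1=F4 v2=C5 (m2)
bar 2: v0=G3 v1=D4 v2=F4 (m7)
bar 3: v0=F3 v1=E3 v2=C5 (P5)
bar 4: v0=G3 v1=E4 v2=B4 (M3)
bar 5: v0=A3 v1=A4 v2=E5 (P5)
  R1 @ bar1.0: A4/E5 P5 -> F4/C5 P5 similar
  R4 @ bar1.0: B3/F4 TT untreated
  R4 @ bar1.0: B3/C5 m2 untreated
  R2 @ bar2.0: B3/F4 TT -> G3/D4 P5 similar
  R4 @ bar2.0: G3/F4 m7 untreated
  R3 @ bar3.0: F3 above E3
  R4 @ bar3.0: F3/E3 m2 untreated
  R7 @ bar3.0: D4->E3 leap 10st
  R3 @ bar3.1: F3 above E3
  R3 @ bar3.2: F3 above E3
  R3 @ bar3.3: F3 above E3
  R1 @ bar5.0: E4/B4 P5 -> A4/E5 P5 similar
  R2 @ bar5.0: G3/E4 M6 -> A3/A4 P8 similar
  R2 @ bar5.0: G3/B4 M3 -> A3/E5 P5 similar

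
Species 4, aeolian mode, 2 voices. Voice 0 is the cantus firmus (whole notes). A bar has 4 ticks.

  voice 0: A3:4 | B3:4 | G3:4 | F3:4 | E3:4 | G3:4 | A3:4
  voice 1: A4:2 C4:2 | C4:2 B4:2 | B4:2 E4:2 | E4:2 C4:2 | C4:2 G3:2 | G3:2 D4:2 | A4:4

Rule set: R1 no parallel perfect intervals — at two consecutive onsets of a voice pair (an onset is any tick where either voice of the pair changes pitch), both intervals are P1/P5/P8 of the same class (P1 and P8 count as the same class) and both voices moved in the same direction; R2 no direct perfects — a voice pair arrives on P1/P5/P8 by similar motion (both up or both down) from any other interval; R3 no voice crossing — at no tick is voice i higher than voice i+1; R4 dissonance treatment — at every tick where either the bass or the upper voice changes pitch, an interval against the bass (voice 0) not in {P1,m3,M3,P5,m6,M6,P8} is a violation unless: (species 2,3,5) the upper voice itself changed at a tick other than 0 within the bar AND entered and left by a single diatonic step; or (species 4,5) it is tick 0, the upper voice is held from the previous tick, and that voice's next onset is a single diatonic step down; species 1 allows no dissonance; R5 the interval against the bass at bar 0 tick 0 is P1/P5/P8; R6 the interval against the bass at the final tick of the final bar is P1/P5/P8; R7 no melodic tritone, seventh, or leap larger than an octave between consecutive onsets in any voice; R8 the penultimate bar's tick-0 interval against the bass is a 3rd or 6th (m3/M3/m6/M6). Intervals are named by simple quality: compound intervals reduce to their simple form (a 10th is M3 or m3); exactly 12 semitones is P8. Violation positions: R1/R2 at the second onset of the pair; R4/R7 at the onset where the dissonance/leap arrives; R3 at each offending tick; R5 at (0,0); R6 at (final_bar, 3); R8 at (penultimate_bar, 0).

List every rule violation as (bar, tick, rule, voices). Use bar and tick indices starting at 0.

(1, 0, R4, (0, 1))
(1, 2, R7, (1,))
(3, 0, R4, (0, 1))
(5, 0, R8, (0, 1))
(6, 0, R2, (0, 1))

bar 0: v0=A3 v1=A4 downbeat P8
bar 1: v0=B3 v1=C4 downbeat m2
bar 2: v0=G3 v1=B4 downbeat M3
bar 3: v0=F3 v1=E4 downbeat M7
bar 4: v0=E3 v1=C4 downbeat m6
bar 5: v0=G3 v1=G3 downbeat P1
bar 6: v0=A3 v1=A4 downbeat P8
  -> R4 @ bar 1 tick 0 v(0, 1): B3/C4 m2 untreated
  -> R7 @ bar 1 tick 2 v(1,): C4->B4 leap 11st
  -> R4 @ bar 3 tick 0 v(0, 1): F3/E4 M7 untreated
  -> R8 @ bar 5 tick 0 v(0, 1): penult P1 not 3rd/6th
  -> R2 @ bar 6 tick 0 v(0, 1): G3/D4 P5 -> A3/A4 P8 similar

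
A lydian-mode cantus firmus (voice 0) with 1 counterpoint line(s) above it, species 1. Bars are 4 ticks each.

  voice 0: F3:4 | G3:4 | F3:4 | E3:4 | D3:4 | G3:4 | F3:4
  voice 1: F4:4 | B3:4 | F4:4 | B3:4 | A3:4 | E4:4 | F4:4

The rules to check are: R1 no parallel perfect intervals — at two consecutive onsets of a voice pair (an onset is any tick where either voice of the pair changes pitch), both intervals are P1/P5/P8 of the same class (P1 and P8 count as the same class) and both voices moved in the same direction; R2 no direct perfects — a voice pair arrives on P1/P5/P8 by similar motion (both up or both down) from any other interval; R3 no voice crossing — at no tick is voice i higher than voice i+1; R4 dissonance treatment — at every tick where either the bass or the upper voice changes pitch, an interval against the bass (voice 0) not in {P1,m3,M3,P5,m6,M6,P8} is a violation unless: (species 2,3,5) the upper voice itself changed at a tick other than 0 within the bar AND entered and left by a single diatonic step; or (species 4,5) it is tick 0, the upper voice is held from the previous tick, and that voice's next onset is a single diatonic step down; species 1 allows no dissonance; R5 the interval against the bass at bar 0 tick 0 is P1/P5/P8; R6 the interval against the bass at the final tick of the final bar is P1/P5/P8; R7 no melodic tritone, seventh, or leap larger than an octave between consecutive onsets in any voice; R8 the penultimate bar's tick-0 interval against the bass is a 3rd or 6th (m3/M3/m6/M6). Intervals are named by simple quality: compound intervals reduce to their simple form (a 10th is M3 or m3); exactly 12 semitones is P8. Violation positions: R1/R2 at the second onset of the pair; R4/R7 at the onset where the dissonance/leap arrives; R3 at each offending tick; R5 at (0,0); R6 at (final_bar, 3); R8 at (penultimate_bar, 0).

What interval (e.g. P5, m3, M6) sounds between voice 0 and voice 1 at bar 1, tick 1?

M3

voice 0=G3 voice 1=B3 -> M3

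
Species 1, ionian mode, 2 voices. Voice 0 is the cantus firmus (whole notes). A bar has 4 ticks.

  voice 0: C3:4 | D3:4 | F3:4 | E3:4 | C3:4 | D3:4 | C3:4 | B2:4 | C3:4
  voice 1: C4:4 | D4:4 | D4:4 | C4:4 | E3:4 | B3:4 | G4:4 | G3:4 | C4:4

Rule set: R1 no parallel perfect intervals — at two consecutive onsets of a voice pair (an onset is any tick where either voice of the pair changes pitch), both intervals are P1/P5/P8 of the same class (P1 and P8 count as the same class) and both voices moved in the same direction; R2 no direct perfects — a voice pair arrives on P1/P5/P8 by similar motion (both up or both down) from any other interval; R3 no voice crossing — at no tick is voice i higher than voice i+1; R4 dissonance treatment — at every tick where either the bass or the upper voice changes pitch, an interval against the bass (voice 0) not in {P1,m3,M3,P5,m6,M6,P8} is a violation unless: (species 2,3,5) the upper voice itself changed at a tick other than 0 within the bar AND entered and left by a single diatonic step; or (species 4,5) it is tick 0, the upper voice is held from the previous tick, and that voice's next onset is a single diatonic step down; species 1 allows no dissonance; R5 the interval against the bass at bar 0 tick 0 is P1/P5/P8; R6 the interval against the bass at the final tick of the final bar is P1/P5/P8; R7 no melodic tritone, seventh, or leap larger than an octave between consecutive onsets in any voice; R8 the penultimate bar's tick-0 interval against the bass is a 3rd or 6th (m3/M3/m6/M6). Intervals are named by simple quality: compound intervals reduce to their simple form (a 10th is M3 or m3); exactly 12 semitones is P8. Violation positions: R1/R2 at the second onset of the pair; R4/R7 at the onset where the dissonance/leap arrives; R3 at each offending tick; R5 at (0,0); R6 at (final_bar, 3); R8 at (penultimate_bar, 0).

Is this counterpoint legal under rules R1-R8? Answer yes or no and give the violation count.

bar 0: v0=C3 v1=C4 (P8)
bar 1: v0=D3 v1=D4 (P8)
bar 2: v0=F3 v1=D4 (M6)
bar 3: v0=E3 v1=C4 (m6)
bar 4: v0=C3 v1=E3 (M3)
bar 5: v0=D3 v1=B3 (M6)
bar 6: v0=C3 v1=G4 (P5)
bar 7: v0=B2 v1=G3 (m6)
bar 8: v0=C3 v1=C4 (P8)
  R1 @ bar1.0: C3/C4 P8 -> D3/D4 P8 similar
  R2 @ bar8.0: B2/G3 m6 -> C3/C4 P8 similar

No (2 violations)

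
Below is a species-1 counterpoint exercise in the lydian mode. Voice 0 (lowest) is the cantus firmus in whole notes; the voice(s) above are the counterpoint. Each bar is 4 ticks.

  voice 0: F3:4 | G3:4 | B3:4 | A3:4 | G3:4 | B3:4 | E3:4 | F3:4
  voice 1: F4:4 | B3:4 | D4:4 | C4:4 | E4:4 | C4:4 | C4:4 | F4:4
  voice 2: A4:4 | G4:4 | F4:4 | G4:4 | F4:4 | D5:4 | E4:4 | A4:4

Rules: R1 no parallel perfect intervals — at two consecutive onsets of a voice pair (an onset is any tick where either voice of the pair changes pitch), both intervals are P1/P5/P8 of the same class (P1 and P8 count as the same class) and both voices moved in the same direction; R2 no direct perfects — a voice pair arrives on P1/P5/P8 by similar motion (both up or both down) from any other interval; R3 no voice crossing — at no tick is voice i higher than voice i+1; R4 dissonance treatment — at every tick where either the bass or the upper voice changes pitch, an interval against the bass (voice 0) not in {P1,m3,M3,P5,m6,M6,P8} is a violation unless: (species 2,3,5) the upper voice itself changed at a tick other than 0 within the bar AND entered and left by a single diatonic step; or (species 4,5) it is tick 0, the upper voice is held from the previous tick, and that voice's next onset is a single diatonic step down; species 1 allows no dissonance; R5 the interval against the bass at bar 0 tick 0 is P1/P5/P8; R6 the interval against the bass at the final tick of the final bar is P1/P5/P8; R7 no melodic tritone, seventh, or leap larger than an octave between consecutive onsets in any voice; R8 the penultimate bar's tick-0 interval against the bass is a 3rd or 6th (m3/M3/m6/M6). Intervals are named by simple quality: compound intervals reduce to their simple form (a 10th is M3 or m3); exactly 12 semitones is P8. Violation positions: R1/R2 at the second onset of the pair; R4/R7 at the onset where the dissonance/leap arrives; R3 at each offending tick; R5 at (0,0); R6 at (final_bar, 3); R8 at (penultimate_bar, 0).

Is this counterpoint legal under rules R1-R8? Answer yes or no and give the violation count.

No (11 violations)

bar 0: v0=F3 v1=F4 v2=A4 (M3)
bar 1: v0=G3 v1=B3 v2=G4 (P8)
bar 2: v0=B3 v1=D4 v2=F4 (TT)
bar 3: v0=A3 v1=C4 v2=G4 (m7)
bar 4: v0=G3 v1=E4 v2=F4 (m7)
bar 5: v0=B3 v1=C4 v2=D5 (m3)
bar 6: v0=E3 v1=C4 v2=E4 (P8)
bar 7: v0=F3 v1=F4 v2=A4 (M3)
  R5 @ bar0.0: opens on M3
  R7 @ bar1.0: F4->B3 leap 6st
  R4 @ bar2.0: B3/F4 TT untreated
  R4 @ bar3.0: A3/G4 m7 untreated
  R4 @ bar4.0: G3/F4 m7 untreated
  R4 @ bar5.0: B3/C4 m2 untreated
  R2 @ bar6.0: B3/D5 m3 -> E3/E4 P8 similar
  R7 @ bar6.0: D5->E4 leap 10st
  R8 @ bar6.0: penult P8 not 3rd/6th
  R2 @ bar7.0: E3/C4 m6 -> F3/F4 P8 similar
  R6 @ bar7.3: closes on M3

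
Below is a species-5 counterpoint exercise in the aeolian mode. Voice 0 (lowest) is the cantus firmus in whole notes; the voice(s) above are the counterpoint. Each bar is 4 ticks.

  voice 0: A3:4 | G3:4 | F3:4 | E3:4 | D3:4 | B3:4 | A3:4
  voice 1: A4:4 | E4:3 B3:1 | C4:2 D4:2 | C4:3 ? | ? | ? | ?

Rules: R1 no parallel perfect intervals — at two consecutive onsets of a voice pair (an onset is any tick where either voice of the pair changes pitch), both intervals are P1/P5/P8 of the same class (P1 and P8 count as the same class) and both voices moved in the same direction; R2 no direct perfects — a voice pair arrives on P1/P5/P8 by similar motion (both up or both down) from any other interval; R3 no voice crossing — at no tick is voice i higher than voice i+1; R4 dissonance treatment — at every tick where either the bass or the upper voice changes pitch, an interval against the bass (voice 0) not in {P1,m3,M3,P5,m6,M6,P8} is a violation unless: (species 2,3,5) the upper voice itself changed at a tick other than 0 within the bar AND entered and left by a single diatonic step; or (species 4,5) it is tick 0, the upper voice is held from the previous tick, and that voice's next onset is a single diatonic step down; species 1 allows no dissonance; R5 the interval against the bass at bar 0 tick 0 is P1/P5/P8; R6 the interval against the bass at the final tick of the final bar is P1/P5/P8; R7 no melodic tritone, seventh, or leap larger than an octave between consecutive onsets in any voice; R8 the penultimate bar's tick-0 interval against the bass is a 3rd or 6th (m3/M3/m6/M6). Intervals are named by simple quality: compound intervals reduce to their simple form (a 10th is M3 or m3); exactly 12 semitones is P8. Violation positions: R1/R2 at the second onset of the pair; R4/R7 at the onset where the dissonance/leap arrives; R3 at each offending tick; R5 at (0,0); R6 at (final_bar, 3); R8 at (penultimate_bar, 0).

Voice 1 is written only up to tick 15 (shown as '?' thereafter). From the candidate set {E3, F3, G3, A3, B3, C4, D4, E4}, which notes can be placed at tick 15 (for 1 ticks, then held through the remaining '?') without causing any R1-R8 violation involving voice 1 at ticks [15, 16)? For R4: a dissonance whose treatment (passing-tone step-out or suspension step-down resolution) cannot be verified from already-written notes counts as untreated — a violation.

{B3, C4, E3, E4, G3}

E3: legal
F3: violates R4
G3: legal
A3: violates R4
B3: legal
C4: legal
D4: violates R4
E4: legal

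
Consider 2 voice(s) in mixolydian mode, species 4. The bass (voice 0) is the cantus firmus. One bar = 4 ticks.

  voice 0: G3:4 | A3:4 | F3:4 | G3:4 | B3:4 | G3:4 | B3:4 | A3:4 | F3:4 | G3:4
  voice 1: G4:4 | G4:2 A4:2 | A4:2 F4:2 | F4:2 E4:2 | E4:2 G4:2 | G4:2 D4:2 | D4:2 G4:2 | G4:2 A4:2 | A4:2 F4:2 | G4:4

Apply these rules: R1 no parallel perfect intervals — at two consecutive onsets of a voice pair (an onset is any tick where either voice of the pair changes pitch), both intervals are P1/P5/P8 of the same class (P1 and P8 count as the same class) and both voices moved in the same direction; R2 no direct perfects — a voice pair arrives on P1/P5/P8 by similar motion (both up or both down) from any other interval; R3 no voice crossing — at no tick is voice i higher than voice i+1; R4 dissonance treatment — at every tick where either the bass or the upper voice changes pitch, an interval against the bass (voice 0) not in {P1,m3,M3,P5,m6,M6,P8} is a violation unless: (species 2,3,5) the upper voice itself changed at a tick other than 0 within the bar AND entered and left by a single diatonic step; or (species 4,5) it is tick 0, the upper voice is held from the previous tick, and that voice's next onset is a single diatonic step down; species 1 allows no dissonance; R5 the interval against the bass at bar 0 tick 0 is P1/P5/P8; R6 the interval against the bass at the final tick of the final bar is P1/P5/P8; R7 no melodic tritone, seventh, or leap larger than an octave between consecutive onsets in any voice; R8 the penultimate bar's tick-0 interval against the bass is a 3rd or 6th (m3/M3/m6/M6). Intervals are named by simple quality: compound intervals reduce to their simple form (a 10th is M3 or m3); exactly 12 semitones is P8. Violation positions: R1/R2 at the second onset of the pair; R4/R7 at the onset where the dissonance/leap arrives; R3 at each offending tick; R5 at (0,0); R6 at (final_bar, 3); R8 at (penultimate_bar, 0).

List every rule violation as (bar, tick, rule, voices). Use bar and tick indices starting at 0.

(1, 0, R4, (0, 1))
(4, 0, R4, (0, 1))
(7, 0, R4, (0, 1))
(9, 0, R1, (0, 1))

bar 0: v0=G3 v1=G4 downbeat P8
bar 1: v0=A3 v1=G4 downbeat m7
bar 2: v0=F3 v1=A4 downbeat M3
bar 3: v0=G3 v1=F4 downbeat m7
bar 4: v0=B3 v1=E4 downbeat P4
bar 5: v0=G3 v1=G4 downbeat P8
bar 6: v0=B3 v1=D4 downbeat m3
bar 7: v0=A3 v1=G4 downbeat m7
bar 8: v0=F3 v1=A4 downbeat M3
bar 9: v0=G3 v1=G4 downbeat P8
  -> R4 @ bar 1 tick 0 v(0, 1): A3/G4 m7 untreated
  -> R4 @ bar 4 tick 0 v(0, 1): B3/E4 P4 untreated
  -> R4 @ bar 7 tick 0 v(0, 1): A3/G4 m7 untreated
  -> R1 @ bar 9 tick 0 v(0, 1): F3/F4 P8 -> G3/G4 P8 similar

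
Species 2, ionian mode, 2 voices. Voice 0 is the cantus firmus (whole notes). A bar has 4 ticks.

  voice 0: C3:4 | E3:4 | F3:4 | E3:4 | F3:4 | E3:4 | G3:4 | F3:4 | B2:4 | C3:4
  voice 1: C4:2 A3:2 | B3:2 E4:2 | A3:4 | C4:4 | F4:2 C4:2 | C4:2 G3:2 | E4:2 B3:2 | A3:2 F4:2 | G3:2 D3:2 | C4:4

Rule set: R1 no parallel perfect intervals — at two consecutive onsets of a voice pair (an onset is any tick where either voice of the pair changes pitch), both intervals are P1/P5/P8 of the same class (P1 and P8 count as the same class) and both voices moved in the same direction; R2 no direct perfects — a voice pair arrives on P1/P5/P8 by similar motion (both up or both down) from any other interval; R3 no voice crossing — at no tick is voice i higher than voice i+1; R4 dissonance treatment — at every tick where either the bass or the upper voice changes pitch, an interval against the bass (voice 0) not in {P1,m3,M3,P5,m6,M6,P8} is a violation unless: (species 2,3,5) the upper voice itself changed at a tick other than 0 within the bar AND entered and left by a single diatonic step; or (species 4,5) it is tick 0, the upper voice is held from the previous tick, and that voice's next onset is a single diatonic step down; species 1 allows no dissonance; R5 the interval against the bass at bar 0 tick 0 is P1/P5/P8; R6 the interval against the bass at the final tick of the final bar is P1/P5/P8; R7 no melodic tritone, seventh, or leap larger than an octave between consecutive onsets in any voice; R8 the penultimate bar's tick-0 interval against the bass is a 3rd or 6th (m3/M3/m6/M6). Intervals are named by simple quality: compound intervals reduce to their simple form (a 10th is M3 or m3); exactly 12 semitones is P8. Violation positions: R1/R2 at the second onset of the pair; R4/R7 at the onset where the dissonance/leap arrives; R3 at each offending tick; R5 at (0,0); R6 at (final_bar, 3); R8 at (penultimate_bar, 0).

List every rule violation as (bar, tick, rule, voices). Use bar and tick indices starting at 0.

(1, 0, R2, (0, 1))
(4, 0, R2, (0, 1))
(8, 0, R7, (0,))
(8, 0, R7, (1,))
(9, 0, R2, (0, 1))
(9, 0, R7, (1,))

bar 0: v0=C3 v1=C4 downbeat P8
bar 1: v0=E3 v1=B3 downbeat P5
bar 2: v0=F3 v1=A3 downbeat M3
bar 3: v0=E3 v1=C4 downbeat m6
bar 4: v0=F3 v1=F4 downbeat P8
bar 5: v0=E3 v1=C4 downbeat m6
bar 6: v0=G3 v1=E4 downbeat M6
bar 7: v0=F3 v1=A3 downbeat M3
bar 8: v0=B2 v1=G3 downbeat m6
bar 9: v0=C3 v1=C4 downbeat P8
  -> R2 @ bar 1 tick 0 v(0, 1): C3/A3 M6 -> E3/B3 P5 similar
  -> R2 @ bar 4 tick 0 v(0, 1): E3/C4 m6 -> F3/F4 P8 similar
  -> R7 @ bar 8 tick 0 v(0,): F3->B2 leap 6st
  -> R7 @ bar 8 tick 0 v(1,): F4->G3 leap 10st
  -> R2 @ bar 9 tick 0 v(0, 1): B2/D3 m3 -> C3/C4 P8 similar
  -> R7 @ bar 9 tick 0 v(1,): D3->C4 leap 10st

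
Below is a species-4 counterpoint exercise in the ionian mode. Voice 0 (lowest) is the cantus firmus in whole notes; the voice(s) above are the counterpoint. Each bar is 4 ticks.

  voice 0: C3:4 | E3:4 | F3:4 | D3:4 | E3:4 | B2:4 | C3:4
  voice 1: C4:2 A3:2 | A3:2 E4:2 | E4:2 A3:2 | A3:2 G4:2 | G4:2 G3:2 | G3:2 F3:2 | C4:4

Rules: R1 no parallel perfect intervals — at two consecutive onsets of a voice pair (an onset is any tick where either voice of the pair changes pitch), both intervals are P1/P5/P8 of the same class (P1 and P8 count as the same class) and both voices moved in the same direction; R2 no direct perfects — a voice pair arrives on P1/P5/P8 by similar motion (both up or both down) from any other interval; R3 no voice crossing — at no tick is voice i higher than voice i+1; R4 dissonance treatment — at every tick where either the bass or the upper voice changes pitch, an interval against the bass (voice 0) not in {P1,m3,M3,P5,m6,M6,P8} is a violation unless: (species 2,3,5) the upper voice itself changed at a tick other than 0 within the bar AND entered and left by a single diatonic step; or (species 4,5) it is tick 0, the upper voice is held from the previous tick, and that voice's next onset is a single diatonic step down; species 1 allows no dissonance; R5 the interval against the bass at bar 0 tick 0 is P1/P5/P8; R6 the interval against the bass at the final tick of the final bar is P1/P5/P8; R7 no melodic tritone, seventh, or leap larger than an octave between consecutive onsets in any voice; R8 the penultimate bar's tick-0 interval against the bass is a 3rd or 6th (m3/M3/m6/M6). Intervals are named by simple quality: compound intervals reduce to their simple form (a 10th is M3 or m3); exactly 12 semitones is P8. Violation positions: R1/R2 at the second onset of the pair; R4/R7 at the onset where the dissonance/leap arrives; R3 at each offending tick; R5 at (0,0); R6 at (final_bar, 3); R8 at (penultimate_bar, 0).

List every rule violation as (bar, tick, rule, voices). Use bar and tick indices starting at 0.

(1, 0, R4, (0, 1))
(2, 0, R4, (0, 1))
(3, 2, R4, (0, 1))
(3, 2, R7, (1,))
(5, 2, R4, (0, 1))
(6, 0, R2, (0, 1))

bar 0: v0=C3 v1=C4 downbeat P8
bar 1: v0=E3 v1=A3 downbeat P4
bar 2: v0=F3 v1=E4 downbeat M7
bar 3: v0=D3 v1=A3 downbeat P5
bar 4: v0=E3 v1=G4 downbeat m3
bar 5: v0=B2 v1=G3 downbeat m6
bar 6: v0=C3 v1=C4 downbeat P8
  -> R4 @ bar 1 tick 0 v(0, 1): E3/A3 P4 untreated
  -> R4 @ bar 2 tick 0 v(0, 1): F3/E4 M7 untreated
  -> R4 @ bar 3 tick 2 v(0, 1): D3/G4 P4 untreated
  -> R7 @ bar 3 tick 2 v(1,): A3->G4 leap 10st
  -> R4 @ bar 5 tick 2 v(0, 1): B2/F3 TT untreated
  -> R2 @ bar 6 tick 0 v(0, 1): B2/F3 TT -> C3/C4 P8 similar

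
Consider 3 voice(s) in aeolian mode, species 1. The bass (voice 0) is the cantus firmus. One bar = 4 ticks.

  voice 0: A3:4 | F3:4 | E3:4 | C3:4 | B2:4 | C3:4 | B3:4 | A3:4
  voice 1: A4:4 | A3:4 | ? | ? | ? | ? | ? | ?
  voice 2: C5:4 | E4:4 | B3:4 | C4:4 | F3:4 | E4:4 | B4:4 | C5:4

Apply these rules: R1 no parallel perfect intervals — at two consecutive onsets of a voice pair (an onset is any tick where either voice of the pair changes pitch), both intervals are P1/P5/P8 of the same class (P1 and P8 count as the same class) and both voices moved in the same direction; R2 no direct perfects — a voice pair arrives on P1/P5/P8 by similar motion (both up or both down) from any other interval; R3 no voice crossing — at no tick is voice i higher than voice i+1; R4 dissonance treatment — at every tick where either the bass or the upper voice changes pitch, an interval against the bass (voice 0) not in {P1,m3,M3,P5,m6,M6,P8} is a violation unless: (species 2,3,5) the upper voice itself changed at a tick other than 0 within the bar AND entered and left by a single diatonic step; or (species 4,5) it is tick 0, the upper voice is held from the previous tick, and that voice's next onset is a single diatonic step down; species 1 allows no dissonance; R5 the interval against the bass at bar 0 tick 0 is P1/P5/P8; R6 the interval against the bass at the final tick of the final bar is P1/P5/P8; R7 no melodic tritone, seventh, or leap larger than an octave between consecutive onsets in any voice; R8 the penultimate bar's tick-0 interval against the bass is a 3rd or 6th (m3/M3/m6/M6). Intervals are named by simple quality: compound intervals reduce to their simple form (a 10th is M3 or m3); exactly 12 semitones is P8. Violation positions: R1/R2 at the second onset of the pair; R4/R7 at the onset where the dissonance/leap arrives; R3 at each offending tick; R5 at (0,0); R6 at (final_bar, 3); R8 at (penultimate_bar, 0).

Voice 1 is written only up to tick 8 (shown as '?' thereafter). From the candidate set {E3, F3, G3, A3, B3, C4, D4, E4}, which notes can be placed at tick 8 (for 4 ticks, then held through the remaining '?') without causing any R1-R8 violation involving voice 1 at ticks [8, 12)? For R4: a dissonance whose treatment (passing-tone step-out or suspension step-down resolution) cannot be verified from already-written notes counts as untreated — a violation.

E3: violates R1,R2
F3: violates R4
G3: legal
A3: violates R4
B3: legal
C4: violates R3
D4: violates R3,R4
E4: violates R3

{B3, G3}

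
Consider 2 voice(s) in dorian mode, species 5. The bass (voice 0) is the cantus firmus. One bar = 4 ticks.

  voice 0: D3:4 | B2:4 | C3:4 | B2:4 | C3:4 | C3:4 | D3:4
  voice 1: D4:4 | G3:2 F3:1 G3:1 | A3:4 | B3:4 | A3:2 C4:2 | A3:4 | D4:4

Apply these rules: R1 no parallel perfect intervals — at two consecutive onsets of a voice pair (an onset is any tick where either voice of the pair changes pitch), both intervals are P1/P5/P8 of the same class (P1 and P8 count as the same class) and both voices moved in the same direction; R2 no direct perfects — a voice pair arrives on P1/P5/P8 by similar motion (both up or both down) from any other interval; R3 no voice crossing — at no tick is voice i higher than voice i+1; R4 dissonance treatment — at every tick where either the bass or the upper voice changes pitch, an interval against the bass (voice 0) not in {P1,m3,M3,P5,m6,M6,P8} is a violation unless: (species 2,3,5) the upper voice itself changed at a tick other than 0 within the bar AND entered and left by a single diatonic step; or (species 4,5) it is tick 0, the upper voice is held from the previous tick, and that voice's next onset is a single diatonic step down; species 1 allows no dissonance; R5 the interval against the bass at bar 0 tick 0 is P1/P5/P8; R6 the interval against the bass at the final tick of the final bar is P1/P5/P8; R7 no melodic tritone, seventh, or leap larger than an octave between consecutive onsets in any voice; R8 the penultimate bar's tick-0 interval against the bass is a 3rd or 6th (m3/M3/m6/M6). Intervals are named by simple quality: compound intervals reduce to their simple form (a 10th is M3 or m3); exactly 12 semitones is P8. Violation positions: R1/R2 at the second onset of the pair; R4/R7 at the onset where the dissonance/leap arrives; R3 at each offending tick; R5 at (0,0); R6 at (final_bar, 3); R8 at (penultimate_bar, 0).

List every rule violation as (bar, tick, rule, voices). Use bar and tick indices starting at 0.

bar 0: v0=D3 v1=D4 downbeat P8
bar 1: v0=B2 v1=G3 downbeat m6
bar 2: v0=C3 v1=A3 downbeat M6
bar 3: v0=B2 v1=B3 downbeat P8
bar 4: v0=C3 v1=A3 downbeat M6
bar 5: v0=C3 v1=A3 downbeat M6
bar 6: v0=D3 v1=D4 downbeat P8
  -> R2 @ bar 6 tick 0 v(0, 1): C3/A3 M6 -> D3/D4 P8 similar

(6, 0, R2, (0, 1))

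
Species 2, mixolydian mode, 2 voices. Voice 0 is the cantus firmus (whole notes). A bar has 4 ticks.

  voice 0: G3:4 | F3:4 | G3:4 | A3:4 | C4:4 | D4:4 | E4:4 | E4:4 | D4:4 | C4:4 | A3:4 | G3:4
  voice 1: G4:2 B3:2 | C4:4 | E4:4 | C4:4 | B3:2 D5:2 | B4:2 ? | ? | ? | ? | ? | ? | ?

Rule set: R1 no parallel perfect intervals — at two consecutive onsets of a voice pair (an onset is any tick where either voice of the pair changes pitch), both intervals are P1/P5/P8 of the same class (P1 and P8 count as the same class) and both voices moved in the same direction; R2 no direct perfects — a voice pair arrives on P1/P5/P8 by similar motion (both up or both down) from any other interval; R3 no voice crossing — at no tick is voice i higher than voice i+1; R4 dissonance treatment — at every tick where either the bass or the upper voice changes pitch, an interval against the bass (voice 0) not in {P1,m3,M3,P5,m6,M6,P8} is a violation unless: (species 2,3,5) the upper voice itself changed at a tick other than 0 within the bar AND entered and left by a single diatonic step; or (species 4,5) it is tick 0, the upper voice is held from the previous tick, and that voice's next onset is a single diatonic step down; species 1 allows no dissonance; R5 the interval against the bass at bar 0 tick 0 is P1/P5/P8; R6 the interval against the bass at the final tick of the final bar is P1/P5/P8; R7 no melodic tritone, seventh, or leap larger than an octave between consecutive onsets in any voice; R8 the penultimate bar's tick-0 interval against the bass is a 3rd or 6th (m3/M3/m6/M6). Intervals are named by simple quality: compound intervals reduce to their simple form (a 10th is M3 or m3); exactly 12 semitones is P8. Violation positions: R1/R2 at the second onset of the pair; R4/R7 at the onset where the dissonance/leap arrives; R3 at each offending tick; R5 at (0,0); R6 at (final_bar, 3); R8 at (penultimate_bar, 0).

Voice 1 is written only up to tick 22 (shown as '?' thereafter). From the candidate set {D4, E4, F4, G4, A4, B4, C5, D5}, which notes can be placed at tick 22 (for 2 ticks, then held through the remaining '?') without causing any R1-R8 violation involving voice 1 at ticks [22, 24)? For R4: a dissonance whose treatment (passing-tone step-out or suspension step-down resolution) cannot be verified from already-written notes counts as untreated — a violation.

{A4, B4, D4, D5}

D4: legal
E4: violates R4
F4: violates R7
G4: violates R4
A4: legal
B4: legal
C5: violates R4
D5: legal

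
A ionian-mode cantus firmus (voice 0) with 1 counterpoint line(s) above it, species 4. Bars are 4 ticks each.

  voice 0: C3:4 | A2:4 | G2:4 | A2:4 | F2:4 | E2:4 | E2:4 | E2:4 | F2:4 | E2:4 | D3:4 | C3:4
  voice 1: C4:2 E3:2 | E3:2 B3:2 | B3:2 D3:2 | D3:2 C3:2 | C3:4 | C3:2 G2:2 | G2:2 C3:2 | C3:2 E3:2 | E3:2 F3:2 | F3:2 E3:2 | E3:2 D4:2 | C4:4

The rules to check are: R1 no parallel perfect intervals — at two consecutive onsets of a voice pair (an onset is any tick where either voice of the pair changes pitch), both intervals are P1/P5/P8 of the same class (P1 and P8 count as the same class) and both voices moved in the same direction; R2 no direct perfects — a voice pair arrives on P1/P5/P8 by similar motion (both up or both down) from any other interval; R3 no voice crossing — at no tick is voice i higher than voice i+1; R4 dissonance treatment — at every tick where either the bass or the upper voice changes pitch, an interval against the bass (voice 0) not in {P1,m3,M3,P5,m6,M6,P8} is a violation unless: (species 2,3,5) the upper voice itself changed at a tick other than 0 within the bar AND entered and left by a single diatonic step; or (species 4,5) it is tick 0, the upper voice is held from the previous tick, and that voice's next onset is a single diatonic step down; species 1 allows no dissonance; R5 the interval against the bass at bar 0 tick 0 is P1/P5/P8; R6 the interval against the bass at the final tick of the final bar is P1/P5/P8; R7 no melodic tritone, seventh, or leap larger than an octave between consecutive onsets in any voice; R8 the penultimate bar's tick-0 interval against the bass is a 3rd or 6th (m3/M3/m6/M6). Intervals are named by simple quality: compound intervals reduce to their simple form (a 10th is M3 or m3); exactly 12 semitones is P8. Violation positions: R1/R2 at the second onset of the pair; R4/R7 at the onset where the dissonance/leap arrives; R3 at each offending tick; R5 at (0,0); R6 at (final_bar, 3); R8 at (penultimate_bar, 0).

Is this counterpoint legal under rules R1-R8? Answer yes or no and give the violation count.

bar 0: v0=C3 v1=C4 (P8)
bar 1: v0=A2 v1=E3 (P5)
bar 2: v0=G2 v1=B3 (M3)
bar 3: v0=A2 v1=D3 (P4)
bar 4: v0=F2 v1=C3 (P5)
bar 5: v0=E2 v1=C3 (m6)
bar 6: v0=E2 v1=G2 (m3)
bar 7: v0=E2 v1=C3 (m6)
bar 8: v0=F2 v1=E3 (M7)
bar 9: v0=E2 v1=F3 (m2)
bar 10: v0=D3 v1=E3 (M2)
bar 11: v0=C3 v1=C4 (P8)
  R4 @ bar1.2: A2/B3 M2 untreated
  R4 @ bar8.0: F2/E3 M7 untreated
  R4 @ bar10.0: D3/E3 M2 untreated
  R7 @ bar10.0: E2->D3 leap 10st
  R8 @ bar10.0: penult M2 not 3rd/6th
  R7 @ bar10.2: E3->D4 leap 10st
  R1 @ bar11.0: D3/D4 P8 -> C3/C4 P8 similar

No (7 violations)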